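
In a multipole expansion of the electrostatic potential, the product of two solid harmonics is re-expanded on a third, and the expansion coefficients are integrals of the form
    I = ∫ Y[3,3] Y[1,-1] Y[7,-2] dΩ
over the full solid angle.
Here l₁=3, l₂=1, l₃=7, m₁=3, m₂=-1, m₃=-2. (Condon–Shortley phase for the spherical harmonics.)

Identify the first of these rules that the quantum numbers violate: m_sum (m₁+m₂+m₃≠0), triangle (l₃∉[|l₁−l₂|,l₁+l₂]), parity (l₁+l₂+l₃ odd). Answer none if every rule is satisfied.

Σmᵢ = 0  ✓
l₃∈[|l₁−l₂|,l₁+l₂]=[2,4], have l₃=7  ✗
Σlᵢ = 11 ⇒ odd

triangle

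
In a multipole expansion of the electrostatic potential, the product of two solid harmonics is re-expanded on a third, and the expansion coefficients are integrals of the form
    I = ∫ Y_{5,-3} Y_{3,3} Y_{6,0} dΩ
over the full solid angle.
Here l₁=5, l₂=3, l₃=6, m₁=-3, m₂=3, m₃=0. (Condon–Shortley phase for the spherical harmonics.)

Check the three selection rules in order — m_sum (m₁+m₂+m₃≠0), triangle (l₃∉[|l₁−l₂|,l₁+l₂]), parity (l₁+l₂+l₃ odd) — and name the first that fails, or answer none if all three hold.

m₁+m₂+m₃ = -3 + 3 + 0 = 0  ✓
triangle: |5−3|=2 ≤ l₃=6 ≤ 5+3=8  ✓
parity: l₁+l₂+l₃ = 14 is even  ✓

none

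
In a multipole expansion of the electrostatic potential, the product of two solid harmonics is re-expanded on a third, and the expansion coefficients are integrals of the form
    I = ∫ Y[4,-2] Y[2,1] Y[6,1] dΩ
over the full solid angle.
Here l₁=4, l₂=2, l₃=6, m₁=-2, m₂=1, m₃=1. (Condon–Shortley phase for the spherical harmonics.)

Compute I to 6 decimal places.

-0.133065

Rules hold: Σm=0, L=12 even, 2≤6≤6.
N = 9·5·13 = 585
Δ = 0!·8!·4!/13! = 1/6435
Racah Σ t=0..0: t=0:+1/2304 = 1/2304
⇒ 3j(4 2 6; 0 0 0)² = 5/143, sgn +1
Racah Σ t=0..0: t=0:+1/8640 = 1/8640
⇒ 3j(4 2 6; -2 1 1)² = 14/1287, sgn -1
4πI² = N·(3j₀)²·(3jₘ)² = 350/1573
I = -1·√(0.222505/4π) = -0.13306527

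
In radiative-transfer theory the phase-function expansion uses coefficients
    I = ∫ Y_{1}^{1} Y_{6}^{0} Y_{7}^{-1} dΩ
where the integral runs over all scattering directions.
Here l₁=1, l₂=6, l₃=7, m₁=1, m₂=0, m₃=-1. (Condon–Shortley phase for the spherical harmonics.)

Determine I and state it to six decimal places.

-0.185147

m-sum 0 ✓  L=14 even ✓  5≤7≤7 ✓
Π(2lᵢ+1) = 3×13×15 = 585
triangle coeff Δ(1,6,7) = 1/1365
Σ_t [0,0]: t=0:+1/518400 = 1/518400
(3j)²=7/195 [(1 6 7; 0 0 0)], sign=-1
Σ_t [0,0]: t=0:+1/1036800 = 1/1036800
(3j)²=4/195 [(1 6 7; 1 0 -1)], sign=+1
⇒ 4πI² = 28/65
I = (-1)√(28/65/(4π)) = -0.18514731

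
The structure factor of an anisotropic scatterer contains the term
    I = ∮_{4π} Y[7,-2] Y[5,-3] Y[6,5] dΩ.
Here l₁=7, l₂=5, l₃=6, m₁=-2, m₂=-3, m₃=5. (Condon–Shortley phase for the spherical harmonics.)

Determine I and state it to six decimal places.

Rules hold: Σm=0, L=18 even, 2≤6≤12.
N = 15·11·13 = 2145
Δ = 6!·8!·4!/19! = 1/174594420
Racah Σ t=1..5: t=1:−1/4147200 t=2:+1/207360 t=3:−1/82944 t=4:+1/207360 t=5:−1/4147200 = -1/345600
⇒ 3j(7 5 6; 0 0 0)² = 420/46189, sgn -1
Racah Σ t=1..2: t=1:−1/29030400 t=2:+1/5806080 = 1/7257600
⇒ 3j(7 5 6; -2 -3 5)² = 64/4199, sgn -1
4πI² = N·(3j₀)²·(3jₘ)² = 403200/1356277
I = +1·√(0.297284/4π) = 0.15380878

0.153809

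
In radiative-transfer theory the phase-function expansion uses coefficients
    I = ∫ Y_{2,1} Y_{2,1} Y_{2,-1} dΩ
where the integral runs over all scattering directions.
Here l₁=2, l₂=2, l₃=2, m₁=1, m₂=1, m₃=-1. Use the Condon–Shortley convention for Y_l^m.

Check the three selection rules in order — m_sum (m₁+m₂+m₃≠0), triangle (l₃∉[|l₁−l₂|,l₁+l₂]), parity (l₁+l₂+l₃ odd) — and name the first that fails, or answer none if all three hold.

m₁+m₂+m₃ = 1 + 1 − 1 = 1  ✗
triangle: |2−2|=0 ≤ l₃=2 ≤ 2+2=4
parity: l₁+l₂+l₃ = 6 is even

m_sum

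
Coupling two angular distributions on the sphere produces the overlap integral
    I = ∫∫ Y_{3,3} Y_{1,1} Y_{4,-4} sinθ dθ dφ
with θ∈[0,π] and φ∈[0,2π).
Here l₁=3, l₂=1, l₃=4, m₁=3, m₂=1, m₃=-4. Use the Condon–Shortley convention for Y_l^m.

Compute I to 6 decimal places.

Checks pass: Σm=0; 8 even; l₃=4∈[2,4].
(2·3+1)(2·1+1)(2·4+1) = 189
Δ: 0! 6! 2! / 9! → 1/252
sum: t=0:+1/36 = 1/36
3j²(3 1 4; 0 0 0) = Δ·Π!·Σ² = 4/63  (sign +1)
sum: t=0:+1/1440 = 1/1440
3j²(3 1 4; 3 1 -4) = Δ·Π!·Σ² = 1/9  (sign +1)
combine: 4πI² = 189·4/63·1/9 = 4/3
take √, sign +1: I = 0.32573501

0.325735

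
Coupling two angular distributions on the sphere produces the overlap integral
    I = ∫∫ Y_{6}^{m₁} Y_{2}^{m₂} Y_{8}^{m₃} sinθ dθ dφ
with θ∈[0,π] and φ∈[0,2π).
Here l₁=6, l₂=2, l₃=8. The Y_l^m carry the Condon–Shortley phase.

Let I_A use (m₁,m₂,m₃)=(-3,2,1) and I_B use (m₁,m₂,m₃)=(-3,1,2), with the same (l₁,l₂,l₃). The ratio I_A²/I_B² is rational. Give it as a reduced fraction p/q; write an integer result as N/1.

Shared (l₁,l₂,l₃)=(6,2,8): N and (l;000)² cancel in I_A²/I_B².
A: Δ = 0!·12!·4!/17! = 1/30940; Racah Σ t=0..0: t=0:+1/52254720 = 1/52254720; ⇒ 3j(6 2 8; -3 2 1)² = 1/884, sgn -1
B: Δ = 0!·12!·4!/17! = 1/30940; Racah Σ t=0..0: t=0:+1/13063680 = 1/13063680; ⇒ 3j(6 2 8; -3 1 2)² = 10/1547, sgn +1
I_A²/I_B² = (1/884)/(10/1547) = 7/40

7/40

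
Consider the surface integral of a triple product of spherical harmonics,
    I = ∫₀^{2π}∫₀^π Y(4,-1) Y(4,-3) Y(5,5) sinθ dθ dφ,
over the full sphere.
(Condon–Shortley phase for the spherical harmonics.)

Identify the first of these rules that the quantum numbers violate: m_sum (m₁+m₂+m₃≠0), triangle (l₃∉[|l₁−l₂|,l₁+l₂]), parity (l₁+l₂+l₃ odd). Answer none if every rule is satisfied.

m_sum

Σmᵢ = 1  ✗
l₃∈[|l₁−l₂|,l₁+l₂]=[0,8], have l₃=5
Σlᵢ = 13 ⇒ odd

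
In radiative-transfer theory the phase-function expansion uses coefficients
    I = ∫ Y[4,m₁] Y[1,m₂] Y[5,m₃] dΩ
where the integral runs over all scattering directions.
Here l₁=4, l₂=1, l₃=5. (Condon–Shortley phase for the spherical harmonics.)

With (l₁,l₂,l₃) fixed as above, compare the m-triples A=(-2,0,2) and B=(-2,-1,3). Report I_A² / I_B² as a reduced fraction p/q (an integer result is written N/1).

3/4

l's match ⇒ only the (l;m) 3-j factors differ between A and B.
A: triangle coeff Δ(4,1,5) = 1/495; Σ_t [0,0]: t=0:+1/1440 = 1/1440; (3j)²=7/165 [(4 1 5; -2 0 2)], sign=-1
B: triangle coeff Δ(4,1,5) = 1/495; Σ_t [0,0]: t=0:+1/2880 = 1/2880; (3j)²=28/495 [(4 1 5; -2 -1 3)], sign=+1
I_A²/I_B² = (7/165)/(28/495) = 3/4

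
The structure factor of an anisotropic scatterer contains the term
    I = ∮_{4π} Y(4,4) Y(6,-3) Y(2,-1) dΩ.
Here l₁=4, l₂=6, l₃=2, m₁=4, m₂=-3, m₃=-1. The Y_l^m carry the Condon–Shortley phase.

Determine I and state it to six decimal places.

m-sum 0 ✓  L=12 even ✓  2≤2≤10 ✓
Π(2lᵢ+1) = 9×13×5 = 585
triangle coeff Δ(4,6,2) = 1/6435
Σ_t [4,4]: t=4:+1/2304 = 1/2304
(3j)²=5/143 [(4 6 2; 0 0 0)], sign=+1
Σ_t [0,0]: t=0:+1/241920 = 1/241920
(3j)²=1/715 [(4 6 2; 4 -3 -1)], sign=-1
⇒ 4πI² = 45/1573
I = (-1)√(45/1573/(4π)) = -0.04771303

-0.047713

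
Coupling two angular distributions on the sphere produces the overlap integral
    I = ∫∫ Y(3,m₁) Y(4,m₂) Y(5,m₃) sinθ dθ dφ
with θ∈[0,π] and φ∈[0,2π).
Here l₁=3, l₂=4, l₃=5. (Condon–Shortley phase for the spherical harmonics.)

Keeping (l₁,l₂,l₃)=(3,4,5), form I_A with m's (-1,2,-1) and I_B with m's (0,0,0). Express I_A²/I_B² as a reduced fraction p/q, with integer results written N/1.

1849/3600

Same 3,4,5: normalisation and zero-m 3j drop out of the ratio.
A: Δ: 2! 4! 6! / 13! → 1/180180; sum: t=0:+1/34560 t=1:−1/720 t=2:+1/384 = 43/34560; 3j²(3 4 5; -1 2 -1) = Δ·Π!·Σ² = 1849/180180  (sign +1)
B: Δ: 2! 4! 6! / 13! → 1/180180; sum: t=0:+1/576 t=1:−1/144 t=2:+1/576 = -1/288; 3j²(3 4 5; 0 0 0) = Δ·Π!·Σ² = 20/1001  (sign +1)
I_A²/I_B² = (1849/180180)/(20/1001) = 1849/3600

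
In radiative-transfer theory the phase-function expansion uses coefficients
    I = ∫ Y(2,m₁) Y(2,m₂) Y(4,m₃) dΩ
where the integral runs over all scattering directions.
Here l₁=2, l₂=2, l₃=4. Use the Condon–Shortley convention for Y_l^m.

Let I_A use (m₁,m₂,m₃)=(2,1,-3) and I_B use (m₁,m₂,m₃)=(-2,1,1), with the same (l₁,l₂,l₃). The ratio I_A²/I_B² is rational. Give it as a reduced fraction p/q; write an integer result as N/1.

7/1

l's match ⇒ only the (l;m) 3-j factors differ between A and B.
A: triangle coeff Δ(2,2,4) = 1/630; Σ_t [0,0]: t=0:+1/144 = 1/144; (3j)²=1/18 [(2 2 4; 2 1 -3)], sign=-1
B: triangle coeff Δ(2,2,4) = 1/630; Σ_t [0,0]: t=0:+1/144 = 1/144; (3j)²=1/126 [(2 2 4; -2 1 1)], sign=-1
I_A²/I_B² = (1/18)/(1/126) = 7/1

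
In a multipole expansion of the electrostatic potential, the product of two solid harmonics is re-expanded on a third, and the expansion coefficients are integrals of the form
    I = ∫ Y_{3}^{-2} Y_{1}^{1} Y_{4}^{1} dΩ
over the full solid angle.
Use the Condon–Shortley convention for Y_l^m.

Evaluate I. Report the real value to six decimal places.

-0.106622

Rules hold: Σm=0, L=8 even, 2≤4≤4.
N = 7·3·9 = 189
Δ = 0!·6!·2!/9! = 1/252
Racah Σ t=0..0: t=0:+1/36 = 1/36
⇒ 3j(3 1 4; 0 0 0)² = 4/63, sgn +1
Racah Σ t=0..0: t=0:+1/240 = 1/240
⇒ 3j(3 1 4; -2 1 1)² = 1/84, sgn -1
4πI² = N·(3j₀)²·(3jₘ)² = 1/7
I = -1·√(0.142857/4π) = -0.10662181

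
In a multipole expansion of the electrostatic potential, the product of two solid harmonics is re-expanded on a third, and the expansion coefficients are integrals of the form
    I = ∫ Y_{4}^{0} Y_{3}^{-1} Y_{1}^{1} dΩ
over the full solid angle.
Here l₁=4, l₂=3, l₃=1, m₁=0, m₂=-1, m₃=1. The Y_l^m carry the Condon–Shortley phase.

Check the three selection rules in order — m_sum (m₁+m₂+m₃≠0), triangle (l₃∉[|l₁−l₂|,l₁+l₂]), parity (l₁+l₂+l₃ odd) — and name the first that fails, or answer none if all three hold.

none

Σmᵢ = 0  ✓
l₃∈[|l₁−l₂|,l₁+l₂]=[1,7], have l₃=1  ✓
Σlᵢ = 8 ⇒ even  ✓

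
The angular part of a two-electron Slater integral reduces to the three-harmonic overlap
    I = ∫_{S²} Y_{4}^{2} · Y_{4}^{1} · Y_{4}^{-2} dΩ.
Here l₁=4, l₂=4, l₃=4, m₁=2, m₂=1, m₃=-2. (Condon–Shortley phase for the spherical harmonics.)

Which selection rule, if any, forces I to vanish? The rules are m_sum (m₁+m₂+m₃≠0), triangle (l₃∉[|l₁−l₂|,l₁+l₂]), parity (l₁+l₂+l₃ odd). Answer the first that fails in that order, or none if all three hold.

m_sum

azimuthal sum: 2 + 1 − 2 = 1  ✗
0 ≤ 4 ≤ 8 (triangle on l)
L = 4 + 4 + 4 = 12 (even)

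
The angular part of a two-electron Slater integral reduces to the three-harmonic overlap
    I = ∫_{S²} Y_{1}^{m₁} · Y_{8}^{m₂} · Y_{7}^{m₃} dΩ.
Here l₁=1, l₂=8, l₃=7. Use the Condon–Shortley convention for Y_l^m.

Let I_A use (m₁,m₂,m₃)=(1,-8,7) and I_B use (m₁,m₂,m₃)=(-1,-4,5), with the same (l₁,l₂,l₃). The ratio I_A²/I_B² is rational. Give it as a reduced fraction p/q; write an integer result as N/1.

20/1

l's match ⇒ only the (l;m) 3-j factors differ between A and B.
A: triangle coeff Δ(1,8,7) = 1/2040; Σ_t [0,0]: t=0:+1/174356582400 = 1/174356582400; (3j)²=1/17 [(1 8 7; 1 -8 7)], sign=+1
B: triangle coeff Δ(1,8,7) = 1/2040; Σ_t [2,2]: t=2:+1/1916006400 = 1/1916006400; (3j)²=1/340 [(1 8 7; -1 -4 5)], sign=+1
I_A²/I_B² = (1/17)/(1/340) = 20/1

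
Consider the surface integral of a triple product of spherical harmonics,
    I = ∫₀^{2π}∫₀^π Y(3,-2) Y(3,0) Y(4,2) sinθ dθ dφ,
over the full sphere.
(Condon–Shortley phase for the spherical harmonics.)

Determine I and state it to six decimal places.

Checks pass: Σm=0; 10 even; l₃=4∈[0,6].
(2·3+1)(2·3+1)(2·4+1) = 441
Δ: 2! 4! 4! / 11! → 1/34650
sum: t=0:+1/72 t=1:−1/16 t=2:+1/72 = -5/144
3j²(3 3 4; 0 0 0) = Δ·Π!·Σ² = 2/77  (sign -1)
sum: t=1:−1/96 t=2:+1/72 = 1/288
3j²(3 3 4; -2 0 2) = Δ·Π!·Σ² = 1/462  (sign +1)
combine: 4πI² = 441·2/77·1/462 = 3/121
take √, sign -1: I = -0.04441841

-0.044418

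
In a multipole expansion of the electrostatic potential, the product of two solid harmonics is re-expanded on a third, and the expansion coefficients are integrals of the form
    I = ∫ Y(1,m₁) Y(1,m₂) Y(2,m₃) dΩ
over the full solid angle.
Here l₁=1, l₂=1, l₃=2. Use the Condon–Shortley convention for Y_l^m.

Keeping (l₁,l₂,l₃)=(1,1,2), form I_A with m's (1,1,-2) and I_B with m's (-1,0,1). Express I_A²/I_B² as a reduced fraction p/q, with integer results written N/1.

2/1

Same 1,1,2: normalisation and zero-m 3j drop out of the ratio.
A: Δ: 0! 2! 2! / 5! → 1/30; sum: t=0:+1/4 = 1/4; 3j²(1 1 2; 1 1 -2) = Δ·Π!·Σ² = 1/5  (sign +1)
B: Δ: 0! 2! 2! / 5! → 1/30; sum: t=0:+1/2 = 1/2; 3j²(1 1 2; -1 0 1) = Δ·Π!·Σ² = 1/10  (sign -1)
I_A²/I_B² = (1/5)/(1/10) = 2/1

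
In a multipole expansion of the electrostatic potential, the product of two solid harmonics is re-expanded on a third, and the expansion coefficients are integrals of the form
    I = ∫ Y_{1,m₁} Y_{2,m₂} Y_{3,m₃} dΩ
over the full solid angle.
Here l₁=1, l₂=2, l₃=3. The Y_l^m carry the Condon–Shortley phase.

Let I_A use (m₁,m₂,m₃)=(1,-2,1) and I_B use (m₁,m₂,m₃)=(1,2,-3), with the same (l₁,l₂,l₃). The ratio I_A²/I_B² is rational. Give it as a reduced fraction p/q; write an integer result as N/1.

1/15

Shared (l₁,l₂,l₃)=(1,2,3): N and (l;000)² cancel in I_A²/I_B².
A: Δ = 0!·2!·4!/7! = 1/105; Racah Σ t=0..0: t=0:+1/48 = 1/48; ⇒ 3j(1 2 3; 1 -2 1)² = 1/105, sgn +1
B: Δ = 0!·2!·4!/7! = 1/105; Racah Σ t=0..0: t=0:+1/48 = 1/48; ⇒ 3j(1 2 3; 1 2 -3)² = 1/7, sgn +1
I_A²/I_B² = (1/105)/(1/7) = 1/15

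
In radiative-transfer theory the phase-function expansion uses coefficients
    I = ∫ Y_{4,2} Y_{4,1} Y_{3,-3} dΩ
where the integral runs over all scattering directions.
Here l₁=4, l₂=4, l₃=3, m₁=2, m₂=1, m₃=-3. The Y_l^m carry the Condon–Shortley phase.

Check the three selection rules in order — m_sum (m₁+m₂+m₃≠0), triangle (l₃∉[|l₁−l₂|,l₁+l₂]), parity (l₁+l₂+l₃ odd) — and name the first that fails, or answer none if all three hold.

parity

m₁+m₂+m₃ = 2 + 1 − 3 = 0  ✓
triangle: |4−4|=0 ≤ l₃=3 ≤ 4+4=8  ✓
parity: l₁+l₂+l₃ = 11 is odd  ✗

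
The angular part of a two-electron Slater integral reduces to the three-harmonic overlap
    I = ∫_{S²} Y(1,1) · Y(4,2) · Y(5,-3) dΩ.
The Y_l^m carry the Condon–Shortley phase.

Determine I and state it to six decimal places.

-0.259847

Checks pass: Σm=0; 10 even; l₃=5∈[3,5].
(2·1+1)(2·4+1)(2·5+1) = 297
Δ: 0! 2! 8! / 11! → 1/495
sum: t=0:+1/576 = 1/576
3j²(1 4 5; 0 0 0) = Δ·Π!·Σ² = 5/99  (sign -1)
sum: t=0:+1/2880 = 1/2880
3j²(1 4 5; 1 2 -3) = Δ·Π!·Σ² = 28/495  (sign +1)
combine: 4πI² = 297·5/99·28/495 = 28/33
take √, sign -1: I = -0.25984664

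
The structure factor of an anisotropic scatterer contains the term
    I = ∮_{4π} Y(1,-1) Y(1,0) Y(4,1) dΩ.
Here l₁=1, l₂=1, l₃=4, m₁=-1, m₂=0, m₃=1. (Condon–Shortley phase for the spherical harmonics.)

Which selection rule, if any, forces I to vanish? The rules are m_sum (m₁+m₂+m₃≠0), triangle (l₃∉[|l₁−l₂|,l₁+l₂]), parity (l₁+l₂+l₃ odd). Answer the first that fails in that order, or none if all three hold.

Σmᵢ = 0  ✓
l₃∈[|l₁−l₂|,l₁+l₂]=[0,2], have l₃=4  ✗
Σlᵢ = 6 ⇒ even

triangle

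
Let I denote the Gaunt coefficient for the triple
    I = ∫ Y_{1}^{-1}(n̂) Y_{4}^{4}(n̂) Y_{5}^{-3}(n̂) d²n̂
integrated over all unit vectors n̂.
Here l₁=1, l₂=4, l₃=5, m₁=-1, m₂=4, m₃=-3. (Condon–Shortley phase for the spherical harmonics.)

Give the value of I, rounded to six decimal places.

Checks pass: Σm=0; 10 even; l₃=5∈[3,5].
(2·1+1)(2·4+1)(2·5+1) = 297
Δ: 0! 2! 8! / 11! → 1/495
sum: t=0:+1/576 = 1/576
3j²(1 4 5; 0 0 0) = Δ·Π!·Σ² = 5/99  (sign -1)
sum: t=0:+1/80640 = 1/80640
3j²(1 4 5; -1 4 -3) = Δ·Π!·Σ² = 1/495  (sign +1)
combine: 4πI² = 297·5/99·1/495 = 1/33
take √, sign -1: I = -0.04910640

-0.049106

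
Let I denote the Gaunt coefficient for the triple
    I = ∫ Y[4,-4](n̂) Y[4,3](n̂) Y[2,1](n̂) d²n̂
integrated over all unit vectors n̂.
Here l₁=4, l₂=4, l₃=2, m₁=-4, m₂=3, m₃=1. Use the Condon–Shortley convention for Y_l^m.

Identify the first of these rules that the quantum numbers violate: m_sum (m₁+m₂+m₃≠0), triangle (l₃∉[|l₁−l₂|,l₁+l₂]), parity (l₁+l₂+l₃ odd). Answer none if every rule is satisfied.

azimuthal sum: -4 + 3 + 1 = 0  ✓
0 ≤ 2 ≤ 8 (triangle on l)  ✓
L = 4 + 4 + 2 = 10 (even)  ✓

none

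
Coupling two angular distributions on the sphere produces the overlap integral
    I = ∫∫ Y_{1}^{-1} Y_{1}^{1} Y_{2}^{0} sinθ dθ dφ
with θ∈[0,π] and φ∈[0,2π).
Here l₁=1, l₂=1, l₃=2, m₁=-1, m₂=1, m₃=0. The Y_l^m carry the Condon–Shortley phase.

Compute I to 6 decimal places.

m-sum 0 ✓  L=4 even ✓  0≤2≤2 ✓
Π(2lᵢ+1) = 3×3×5 = 45
triangle coeff Δ(1,1,2) = 1/30
Σ_t [0,0]: t=0:+1/1 = 1/1
(3j)²=2/15 [(1 1 2; 0 0 0)], sign=+1
Σ_t [0,0]: t=0:+1/4 = 1/4
(3j)²=1/30 [(1 1 2; -1 1 0)], sign=+1
⇒ 4πI² = 1/5
I = (+1)√(1/5/(4π)) = 0.12615663

0.126157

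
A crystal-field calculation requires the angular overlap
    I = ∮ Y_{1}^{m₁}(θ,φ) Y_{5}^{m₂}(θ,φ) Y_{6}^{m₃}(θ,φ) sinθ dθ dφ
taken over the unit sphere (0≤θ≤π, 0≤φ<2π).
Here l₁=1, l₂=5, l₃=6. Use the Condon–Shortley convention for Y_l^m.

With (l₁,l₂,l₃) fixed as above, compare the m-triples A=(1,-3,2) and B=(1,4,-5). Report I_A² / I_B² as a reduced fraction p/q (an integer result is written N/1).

6/55

Same 1,5,6: normalisation and zero-m 3j drop out of the ratio.
A: Δ: 0! 2! 10! / 13! → 1/858; sum: t=0:+1/161280 = 1/161280; 3j²(1 5 6; 1 -3 2) = Δ·Π!·Σ² = 1/143  (sign +1)
B: Δ: 0! 2! 10! / 13! → 1/858; sum: t=0:+1/725760 = 1/725760; 3j²(1 5 6; 1 4 -5) = Δ·Π!·Σ² = 5/78  (sign -1)
I_A²/I_B² = (1/143)/(5/78) = 6/55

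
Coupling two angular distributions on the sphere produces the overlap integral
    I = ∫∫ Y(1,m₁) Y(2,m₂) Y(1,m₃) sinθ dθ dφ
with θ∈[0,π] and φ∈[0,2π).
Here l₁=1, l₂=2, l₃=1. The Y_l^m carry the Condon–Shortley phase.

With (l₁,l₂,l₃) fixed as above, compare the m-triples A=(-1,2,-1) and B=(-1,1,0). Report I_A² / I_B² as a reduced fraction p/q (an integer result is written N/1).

2/1

Shared (l₁,l₂,l₃)=(1,2,1): N and (l;000)² cancel in I_A²/I_B².
A: Δ = 2!·0!·2!/5! = 1/30; Racah Σ t=2..2: t=2:+1/4 = 1/4; ⇒ 3j(1 2 1; -1 2 -1)² = 1/5, sgn +1
B: Δ = 2!·0!·2!/5! = 1/30; Racah Σ t=2..2: t=2:+1/2 = 1/2; ⇒ 3j(1 2 1; -1 1 0)² = 1/10, sgn -1
I_A²/I_B² = (1/5)/(1/10) = 2/1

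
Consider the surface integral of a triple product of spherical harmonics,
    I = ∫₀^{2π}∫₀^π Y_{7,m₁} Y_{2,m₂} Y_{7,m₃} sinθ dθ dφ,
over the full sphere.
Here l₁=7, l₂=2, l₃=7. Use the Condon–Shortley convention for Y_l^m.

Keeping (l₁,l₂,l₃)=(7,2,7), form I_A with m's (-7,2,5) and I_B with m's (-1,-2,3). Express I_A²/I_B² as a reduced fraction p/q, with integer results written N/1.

l's match ⇒ only the (l;m) 3-j factors differ between A and B.
A: triangle coeff Δ(7,2,7) = 1/185640; Σ_t [2,2]: t=2:+1/1916006400 = 1/1916006400; (3j)²=1/340 [(7 2 7; -7 2 5)], sign=+1
B: triangle coeff Δ(7,2,7) = 1/185640; Σ_t [0,0]: t=0:+1/3870720 = 1/3870720; (3j)²=135/6188 [(7 2 7; -1 -2 3)], sign=+1
I_A²/I_B² = (1/340)/(135/6188) = 91/675

91/675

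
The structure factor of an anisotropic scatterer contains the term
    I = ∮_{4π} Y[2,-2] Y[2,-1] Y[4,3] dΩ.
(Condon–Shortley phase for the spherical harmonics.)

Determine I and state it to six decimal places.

Checks pass: Σm=0; 8 even; l₃=4∈[0,4].
(2·2+1)(2·2+1)(2·4+1) = 225
Δ: 0! 4! 4! / 9! → 1/630
sum: t=0:+1/16 = 1/16
3j²(2 2 4; 0 0 0) = Δ·Π!·Σ² = 2/35  (sign +1)
sum: t=0:+1/144 = 1/144
3j²(2 2 4; -2 -1 3) = Δ·Π!·Σ² = 1/18  (sign -1)
combine: 4πI² = 225·2/35·1/18 = 5/7
take √, sign -1: I = -0.23841361

-0.238414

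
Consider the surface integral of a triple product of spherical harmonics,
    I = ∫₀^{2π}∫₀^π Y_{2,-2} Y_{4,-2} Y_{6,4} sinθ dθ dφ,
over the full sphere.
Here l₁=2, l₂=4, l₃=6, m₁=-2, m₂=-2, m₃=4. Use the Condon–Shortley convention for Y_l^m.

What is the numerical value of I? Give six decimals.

0.230476

Rules hold: Σm=0, L=12 even, 2≤6≤6.
N = 5·9·13 = 585
Δ = 0!·4!·8!/13! = 1/6435
Racah Σ t=0..0: t=0:+1/2304 = 1/2304
⇒ 3j(2 4 6; 0 0 0)² = 5/143, sgn +1
Racah Σ t=0..0: t=0:+1/34560 = 1/34560
⇒ 3j(2 4 6; -2 -2 4)² = 14/429, sgn +1
4πI² = N·(3j₀)²·(3jₘ)² = 1050/1573
I = +1·√(0.667514/4π) = 0.23047581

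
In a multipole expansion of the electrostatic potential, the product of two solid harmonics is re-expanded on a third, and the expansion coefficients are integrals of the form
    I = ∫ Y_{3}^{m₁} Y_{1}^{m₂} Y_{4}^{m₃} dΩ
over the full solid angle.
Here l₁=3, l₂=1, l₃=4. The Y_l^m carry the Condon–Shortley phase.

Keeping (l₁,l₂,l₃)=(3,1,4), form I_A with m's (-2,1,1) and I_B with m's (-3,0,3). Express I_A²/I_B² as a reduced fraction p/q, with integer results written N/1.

Same 3,1,4: normalisation and zero-m 3j drop out of the ratio.
A: Δ: 0! 6! 2! / 9! → 1/252; sum: t=0:+1/240 = 1/240; 3j²(3 1 4; -2 1 1) = Δ·Π!·Σ² = 1/84  (sign -1)
B: Δ: 0! 6! 2! / 9! → 1/252; sum: t=0:+1/720 = 1/720; 3j²(3 1 4; -3 0 3) = Δ·Π!·Σ² = 1/36  (sign -1)
I_A²/I_B² = (1/84)/(1/36) = 3/7

3/7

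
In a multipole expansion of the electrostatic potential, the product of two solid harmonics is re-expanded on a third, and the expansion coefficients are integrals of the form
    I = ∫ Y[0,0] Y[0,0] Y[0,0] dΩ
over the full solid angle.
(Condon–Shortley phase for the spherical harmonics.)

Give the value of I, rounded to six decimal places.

0.282095

Rules hold: Σm=0, L=0 even, 0≤0≤0.
N = 1·1·1 = 1
Δ = 0!·0!·0!/1! = 1/1
Racah Σ t=0..0: t=0:+1/1 = 1/1
⇒ 3j(0 0 0; 0 0 0)² = 1/1, sgn +1
(m-triple is (0,0,0) — same symbol as above.)
4πI² = N·(3j₀)²·(3jₘ)² = 1/1
I = +1·√(1/4π) = 0.28209479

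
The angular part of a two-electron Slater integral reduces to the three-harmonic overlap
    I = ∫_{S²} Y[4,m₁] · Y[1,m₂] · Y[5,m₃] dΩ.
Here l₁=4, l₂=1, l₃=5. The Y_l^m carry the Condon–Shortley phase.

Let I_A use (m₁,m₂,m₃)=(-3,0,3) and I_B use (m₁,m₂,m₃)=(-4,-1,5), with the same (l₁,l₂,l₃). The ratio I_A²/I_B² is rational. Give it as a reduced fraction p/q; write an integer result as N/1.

16/45

l's match ⇒ only the (l;m) 3-j factors differ between A and B.
A: triangle coeff Δ(4,1,5) = 1/495; Σ_t [0,0]: t=0:+1/5040 = 1/5040; (3j)²=16/495 [(4 1 5; -3 0 3)], sign=+1
B: triangle coeff Δ(4,1,5) = 1/495; Σ_t [0,0]: t=0:+1/80640 = 1/80640; (3j)²=1/11 [(4 1 5; -4 -1 5)], sign=+1
I_A²/I_B² = (16/495)/(1/11) = 16/45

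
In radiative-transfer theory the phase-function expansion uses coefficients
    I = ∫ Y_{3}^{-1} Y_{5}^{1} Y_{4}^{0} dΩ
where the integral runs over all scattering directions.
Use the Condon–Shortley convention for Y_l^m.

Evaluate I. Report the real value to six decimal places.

Checks pass: Σm=0; 12 even; l₃=4∈[2,8].
(2·3+1)(2·5+1)(2·4+1) = 693
Δ: 4! 2! 6! / 13! → 1/180180
sum: t=1:−1/576 t=2:+1/144 t=3:−1/576 = 1/288
3j²(3 5 4; 0 0 0) = Δ·Π!·Σ² = 20/1001  (sign +1)
sum: t=2:+1/384 t=3:−1/216 t=4:+1/2304 = -11/6912
3j²(3 5 4; -1 1 0) = Δ·Π!·Σ² = 11/1638  (sign -1)
combine: 4πI² = 693·20/1001·11/1638 = 110/1183
take √, sign -1: I = -0.08601992

-0.086020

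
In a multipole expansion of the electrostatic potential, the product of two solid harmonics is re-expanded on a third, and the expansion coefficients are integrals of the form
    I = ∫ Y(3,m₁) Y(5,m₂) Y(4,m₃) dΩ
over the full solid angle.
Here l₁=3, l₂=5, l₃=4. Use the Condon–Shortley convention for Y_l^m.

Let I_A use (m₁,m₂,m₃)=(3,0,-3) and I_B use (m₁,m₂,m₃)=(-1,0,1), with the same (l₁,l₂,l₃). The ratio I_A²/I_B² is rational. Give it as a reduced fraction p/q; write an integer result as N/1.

Same 3,5,4: normalisation and zero-m 3j drop out of the ratio.
A: Δ: 4! 2! 6! / 13! → 1/180180; sum: t=0:+1/5760 = 1/5760; 3j²(3 5 4; 3 0 -3) = Δ·Π!·Σ² = 5/572  (sign -1)
B: Δ: 4! 2! 6! / 13! → 1/180180; sum: t=2:+1/288 t=3:−1/288 t=4:+1/5760 = 1/5760; 3j²(3 5 4; -1 0 1) = Δ·Π!·Σ² = 1/12012  (sign -1)
I_A²/I_B² = (5/572)/(1/12012) = 105/1

105/1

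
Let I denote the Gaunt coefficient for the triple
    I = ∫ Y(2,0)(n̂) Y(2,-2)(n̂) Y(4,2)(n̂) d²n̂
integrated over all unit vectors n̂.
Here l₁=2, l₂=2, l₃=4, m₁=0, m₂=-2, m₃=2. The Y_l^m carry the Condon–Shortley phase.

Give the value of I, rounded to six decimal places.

Rules hold: Σm=0, L=8 even, 0≤4≤4.
N = 5·5·9 = 225
Δ = 0!·4!·4!/9! = 1/630
Racah Σ t=0..0: t=0:+1/16 = 1/16
⇒ 3j(2 2 4; 0 0 0)² = 2/35, sgn +1
Racah Σ t=0..0: t=0:+1/96 = 1/96
⇒ 3j(2 2 4; 0 -2 2)² = 1/42, sgn +1
4πI² = N·(3j₀)²·(3jₘ)² = 15/49
I = +1·√(0.306122/4π) = 0.15607835

0.156078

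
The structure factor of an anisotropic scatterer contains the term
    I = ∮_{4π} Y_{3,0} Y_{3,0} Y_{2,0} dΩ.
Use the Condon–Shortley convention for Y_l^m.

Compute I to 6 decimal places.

Checks pass: Σm=0; 8 even; l₃=2∈[0,6].
(2·3+1)(2·3+1)(2·2+1) = 245
Δ: 4! 2! 2! / 9! → 1/3780
sum: t=1:−1/24 t=2:+1/4 t=3:−1/24 = 1/6
3j²(3 3 2; 0 0 0) = Δ·Π!·Σ² = 4/105  (sign +1)
(m-triple is (0,0,0) — same symbol as above.)
combine: 4πI² = 245·4/105·4/105 = 16/45
take √, sign +1: I = 0.16820883

0.168209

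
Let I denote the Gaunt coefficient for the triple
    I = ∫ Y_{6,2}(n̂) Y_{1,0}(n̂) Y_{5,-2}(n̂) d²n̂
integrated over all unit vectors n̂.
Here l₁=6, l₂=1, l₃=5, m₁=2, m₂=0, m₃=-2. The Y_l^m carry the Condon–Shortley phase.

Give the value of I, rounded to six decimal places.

0.231133

Rules hold: Σm=0, L=12 even, 5≤5≤7.
N = 13·3·11 = 429
Δ = 2!·10!·0!/13! = 1/858
Racah Σ t=1..1: t=1:−1/14400 = -1/14400
⇒ 3j(6 1 5; 0 0 0)² = 6/143, sgn +1
Racah Σ t=1..1: t=1:−1/30240 = -1/30240
⇒ 3j(6 1 5; 2 0 -2)² = 16/429, sgn +1
4πI² = N·(3j₀)²·(3jₘ)² = 96/143
I = +1·√(0.671329/4π) = 0.23113338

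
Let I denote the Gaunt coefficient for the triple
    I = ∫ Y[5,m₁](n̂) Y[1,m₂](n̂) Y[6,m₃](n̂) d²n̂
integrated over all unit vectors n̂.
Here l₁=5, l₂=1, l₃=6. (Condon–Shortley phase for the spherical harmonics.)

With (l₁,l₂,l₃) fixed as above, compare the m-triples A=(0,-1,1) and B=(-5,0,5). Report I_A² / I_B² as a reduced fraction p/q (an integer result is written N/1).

l's match ⇒ only the (l;m) 3-j factors differ between A and B.
A: triangle coeff Δ(5,1,6) = 1/858; Σ_t [0,0]: t=0:+1/28800 = 1/28800; (3j)²=7/286 [(5 1 6; 0 -1 1)], sign=-1
B: triangle coeff Δ(5,1,6) = 1/858; Σ_t [0,0]: t=0:+1/3628800 = 1/3628800; (3j)²=1/78 [(5 1 6; -5 0 5)], sign=-1
I_A²/I_B² = (7/286)/(1/78) = 21/11

21/11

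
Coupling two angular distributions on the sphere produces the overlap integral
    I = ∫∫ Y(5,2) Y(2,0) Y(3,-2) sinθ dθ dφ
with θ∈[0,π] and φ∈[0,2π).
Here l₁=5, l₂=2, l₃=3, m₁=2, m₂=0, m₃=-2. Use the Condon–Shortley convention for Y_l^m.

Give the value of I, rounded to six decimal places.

0.190188

Checks pass: Σm=0; 10 even; l₃=3∈[3,7].
(2·5+1)(2·2+1)(2·3+1) = 385
Δ: 4! 6! 0! / 11! → 1/2310
sum: t=2:+1/144 = 1/144
3j²(5 2 3; 0 0 0) = Δ·Π!·Σ² = 10/231  (sign -1)
sum: t=2:+1/480 = 1/480
3j²(5 2 3; 2 0 -2) = Δ·Π!·Σ² = 3/110  (sign -1)
combine: 4πI² = 385·10/231·3/110 = 5/11
take √, sign +1: I = 0.19018827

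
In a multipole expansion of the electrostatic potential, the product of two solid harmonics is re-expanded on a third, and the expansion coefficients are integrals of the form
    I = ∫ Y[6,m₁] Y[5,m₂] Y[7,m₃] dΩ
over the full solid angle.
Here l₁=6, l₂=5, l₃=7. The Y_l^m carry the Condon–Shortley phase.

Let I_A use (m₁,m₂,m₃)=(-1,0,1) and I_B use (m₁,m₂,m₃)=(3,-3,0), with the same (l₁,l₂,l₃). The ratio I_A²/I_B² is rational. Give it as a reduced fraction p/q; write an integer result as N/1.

Shared (l₁,l₂,l₃)=(6,5,7): N and (l;000)² cancel in I_A²/I_B².
A: Δ = 4!·8!·6!/19! = 1/174594420; Racah Σ t=0..4: t=0:+1/14515200 t=1:−1/414720 t=2:+1/103680 t=3:−1/165888 t=4:+1/2073600 = 17/9676800; ⇒ 3j(6 5 7; -1 0 1)² = 85/19019, sgn +1
B: Δ = 4!·8!·6!/19! = 1/174594420; Racah Σ t=0..2: t=0:+1/829440 t=1:−1/1036800 t=2:+1/14515200 = 1/3225600; ⇒ 3j(6 5 7; 3 -3 0)² = 567/230945, sgn -1
I_A²/I_B² = (85/19019)/(567/230945) = 7225/3969

7225/3969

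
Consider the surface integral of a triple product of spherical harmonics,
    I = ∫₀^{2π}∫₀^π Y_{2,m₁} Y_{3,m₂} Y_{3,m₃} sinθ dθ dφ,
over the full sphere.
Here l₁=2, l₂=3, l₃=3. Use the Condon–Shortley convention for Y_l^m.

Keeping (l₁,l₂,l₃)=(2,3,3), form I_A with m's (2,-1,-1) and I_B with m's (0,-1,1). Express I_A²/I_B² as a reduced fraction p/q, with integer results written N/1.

8/3

Shared (l₁,l₂,l₃)=(2,3,3): N and (l;000)² cancel in I_A²/I_B².
A: Δ = 2!·2!·4!/9! = 1/3780; Racah Σ t=0..0: t=0:+1/16 = 1/16; ⇒ 3j(2 3 3; 2 -1 -1)² = 2/35, sgn +1
B: Δ = 2!·2!·4!/9! = 1/3780; Racah Σ t=0..2: t=0:+1/16 t=1:−1/6 t=2:+1/96 = -3/32; ⇒ 3j(2 3 3; 0 -1 1)² = 3/140, sgn -1
I_A²/I_B² = (2/35)/(3/140) = 8/3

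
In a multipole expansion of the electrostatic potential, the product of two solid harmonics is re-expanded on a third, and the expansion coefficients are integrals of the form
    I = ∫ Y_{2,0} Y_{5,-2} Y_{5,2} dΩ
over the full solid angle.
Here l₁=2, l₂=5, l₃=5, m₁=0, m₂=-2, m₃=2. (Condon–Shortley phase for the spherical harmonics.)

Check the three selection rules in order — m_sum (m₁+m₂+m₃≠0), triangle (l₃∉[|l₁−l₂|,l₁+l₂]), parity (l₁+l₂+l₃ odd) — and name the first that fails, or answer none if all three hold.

m₁+m₂+m₃ = 0 − 2 + 2 = 0  ✓
triangle: |2−5|=3 ≤ l₃=5 ≤ 2+5=7  ✓
parity: l₁+l₂+l₃ = 12 is even  ✓

none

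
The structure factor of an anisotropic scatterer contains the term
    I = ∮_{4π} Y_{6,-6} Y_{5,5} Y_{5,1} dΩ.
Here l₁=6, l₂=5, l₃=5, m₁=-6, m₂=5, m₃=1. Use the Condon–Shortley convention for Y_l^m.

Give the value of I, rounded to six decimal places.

Checks pass: Σm=0; 16 even; l₃=5∈[1,11].
(2·6+1)(2·5+1)(2·5+1) = 1573
Δ: 6! 6! 4! / 17! → 1/28588560
sum: t=1:−1/345600 t=2:+1/13824 t=3:−1/5184 t=4:+1/13824 t=5:−1/345600 = -7/129600
3j²(6 5 5; 0 0 0) = Δ·Π!·Σ² = 80/7293  (sign +1)
sum: t=6:+1/12441600 = 1/12441600
3j²(6 5 5; -6 5 1) = Δ·Π!·Σ² = 3/442  (sign +1)
combine: 4πI² = 1573·80/7293·3/442 = 440/3757
take √, sign +1: I = 0.09653856

0.096539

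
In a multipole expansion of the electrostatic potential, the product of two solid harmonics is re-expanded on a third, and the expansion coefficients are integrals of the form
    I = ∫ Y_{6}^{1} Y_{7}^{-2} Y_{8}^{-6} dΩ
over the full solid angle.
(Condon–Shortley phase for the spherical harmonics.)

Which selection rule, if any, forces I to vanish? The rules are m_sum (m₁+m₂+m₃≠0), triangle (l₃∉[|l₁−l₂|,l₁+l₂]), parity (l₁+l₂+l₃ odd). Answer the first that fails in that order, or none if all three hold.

m₁+m₂+m₃ = 1 − 2 − 6 = -7  ✗
triangle: |6−7|=1 ≤ l₃=8 ≤ 6+7=13
parity: l₁+l₂+l₃ = 21 is odd

m_sum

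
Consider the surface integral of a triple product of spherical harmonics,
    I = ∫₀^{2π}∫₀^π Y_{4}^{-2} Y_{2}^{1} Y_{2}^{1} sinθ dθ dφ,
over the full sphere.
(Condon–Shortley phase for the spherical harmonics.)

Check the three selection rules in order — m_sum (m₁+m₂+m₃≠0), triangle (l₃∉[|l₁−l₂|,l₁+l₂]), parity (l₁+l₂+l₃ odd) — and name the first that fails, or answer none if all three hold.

none

m₁+m₂+m₃ = -2 + 1 + 1 = 0  ✓
triangle: |4−2|=2 ≤ l₃=2 ≤ 4+2=6  ✓
parity: l₁+l₂+l₃ = 8 is even  ✓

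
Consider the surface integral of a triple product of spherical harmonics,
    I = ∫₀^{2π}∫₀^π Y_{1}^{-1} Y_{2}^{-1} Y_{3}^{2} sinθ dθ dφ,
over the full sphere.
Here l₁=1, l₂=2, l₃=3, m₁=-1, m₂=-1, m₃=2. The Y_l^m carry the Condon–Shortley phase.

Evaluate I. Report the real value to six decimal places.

0.261169

m-sum 0 ✓  L=6 even ✓  1≤3≤3 ✓
Π(2lᵢ+1) = 3×5×7 = 105
triangle coeff Δ(1,2,3) = 1/105
Σ_t [0,0]: t=0:+1/4 = 1/4
(3j)²=3/35 [(1 2 3; 0 0 0)], sign=-1
Σ_t [0,0]: t=0:+1/12 = 1/12
(3j)²=2/21 [(1 2 3; -1 -1 2)], sign=-1
⇒ 4πI² = 6/7
I = (+1)√(6/7/(4π)) = 0.26116903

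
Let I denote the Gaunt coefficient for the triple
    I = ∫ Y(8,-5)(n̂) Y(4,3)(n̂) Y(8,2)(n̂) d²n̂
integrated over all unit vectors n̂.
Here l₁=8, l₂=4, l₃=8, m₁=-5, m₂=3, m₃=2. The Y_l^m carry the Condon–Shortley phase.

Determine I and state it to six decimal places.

0.153303

Checks pass: Σm=0; 20 even; l₃=8∈[4,12].
(2·8+1)(2·4+1)(2·8+1) = 2601
Δ: 4! 12! 4! / 21! → 1/185175900
sum: t=0:+1/557383680 t=1:−1/21772800 t=2:+1/8294400 t=3:−1/21772800 t=4:+1/557383680 = 1/30965760
3j²(8 4 8; 0 0 0) = Δ·Π!·Σ² = 36/4199  (sign +1)
sum: t=3:−1/1045094400 t=4:+1/313528320 = 1/447897600
3j²(8 4 8; -5 3 2) = Δ·Π!·Σ² = 77/5814  (sign +1)
combine: 4πI² = 2601·36/4199·77/5814 = 1386/4693
take √, sign +1: I = 0.15330327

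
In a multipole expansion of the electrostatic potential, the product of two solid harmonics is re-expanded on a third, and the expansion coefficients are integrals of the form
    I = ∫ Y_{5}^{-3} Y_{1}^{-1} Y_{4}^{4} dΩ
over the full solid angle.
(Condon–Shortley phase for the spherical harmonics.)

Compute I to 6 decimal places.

m-sum 0 ✓  L=10 even ✓  4≤4≤6 ✓
Π(2lᵢ+1) = 11×3×9 = 297
triangle coeff Δ(5,1,4) = 1/495
Σ_t [1,1]: t=1:−1/576 = -1/576
(3j)²=5/99 [(5 1 4; 0 0 0)], sign=-1
Σ_t [0,0]: t=0:+1/80640 = 1/80640
(3j)²=1/495 [(5 1 4; -3 -1 4)], sign=+1
⇒ 4πI² = 1/33
I = (-1)√(1/33/(4π)) = -0.04910640

-0.049106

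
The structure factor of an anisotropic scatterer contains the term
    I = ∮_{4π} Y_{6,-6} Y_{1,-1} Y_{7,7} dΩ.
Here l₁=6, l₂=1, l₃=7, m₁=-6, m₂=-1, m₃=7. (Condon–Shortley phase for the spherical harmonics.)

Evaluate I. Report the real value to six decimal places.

Rules hold: Σm=0, L=14 even, 5≤7≤7.
N = 13·3·15 = 585
Δ = 0!·12!·2!/15! = 1/1365
Racah Σ t=0..0: t=0:+1/518400 = 1/518400
⇒ 3j(6 1 7; 0 0 0)² = 7/195, sgn -1
Racah Σ t=0..0: t=0:+1/958003200 = 1/958003200
⇒ 3j(6 1 7; -6 -1 7)² = 1/15, sgn +1
4πI² = N·(3j₀)²·(3jₘ)² = 7/5
I = -1·√(1.4/4π) = -0.33377906

-0.333779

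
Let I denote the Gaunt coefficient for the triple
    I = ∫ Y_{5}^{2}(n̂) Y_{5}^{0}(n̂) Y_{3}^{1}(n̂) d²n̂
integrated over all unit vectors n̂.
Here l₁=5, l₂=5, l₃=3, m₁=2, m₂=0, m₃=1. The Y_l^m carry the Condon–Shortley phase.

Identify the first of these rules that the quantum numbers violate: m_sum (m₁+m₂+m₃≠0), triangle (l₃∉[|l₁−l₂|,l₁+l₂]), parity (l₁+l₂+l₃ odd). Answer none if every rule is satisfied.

m_sum

azimuthal sum: 2 + 0 + 1 = 3  ✗
0 ≤ 3 ≤ 10 (triangle on l)
L = 5 + 5 + 3 = 13 (odd)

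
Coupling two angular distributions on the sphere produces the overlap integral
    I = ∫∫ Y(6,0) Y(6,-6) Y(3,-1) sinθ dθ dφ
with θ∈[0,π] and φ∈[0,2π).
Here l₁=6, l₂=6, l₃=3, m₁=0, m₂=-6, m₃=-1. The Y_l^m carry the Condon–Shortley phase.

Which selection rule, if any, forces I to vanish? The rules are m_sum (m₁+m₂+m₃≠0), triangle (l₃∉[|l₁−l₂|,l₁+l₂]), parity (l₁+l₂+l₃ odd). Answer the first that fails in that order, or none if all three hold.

Σmᵢ = -7  ✗
l₃∈[|l₁−l₂|,l₁+l₂]=[0,12], have l₃=3
Σlᵢ = 15 ⇒ odd

m_sum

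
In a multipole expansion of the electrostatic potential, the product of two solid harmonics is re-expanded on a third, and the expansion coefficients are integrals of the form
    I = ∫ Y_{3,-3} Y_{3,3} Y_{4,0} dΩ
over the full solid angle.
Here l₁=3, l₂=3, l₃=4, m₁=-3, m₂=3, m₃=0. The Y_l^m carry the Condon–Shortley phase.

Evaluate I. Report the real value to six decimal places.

-0.076935

Checks pass: Σm=0; 10 even; l₃=4∈[0,6].
(2·3+1)(2·3+1)(2·4+1) = 441
Δ: 2! 4! 4! / 11! → 1/34650
sum: t=0:+1/72 t=1:−1/16 t=2:+1/72 = -5/144
3j²(3 3 4; 0 0 0) = Δ·Π!·Σ² = 2/77  (sign -1)
sum: t=2:+1/1152 = 1/1152
3j²(3 3 4; -3 3 0) = Δ·Π!·Σ² = 1/154  (sign +1)
combine: 4πI² = 441·2/77·1/154 = 9/121
take √, sign -1: I = -0.07693494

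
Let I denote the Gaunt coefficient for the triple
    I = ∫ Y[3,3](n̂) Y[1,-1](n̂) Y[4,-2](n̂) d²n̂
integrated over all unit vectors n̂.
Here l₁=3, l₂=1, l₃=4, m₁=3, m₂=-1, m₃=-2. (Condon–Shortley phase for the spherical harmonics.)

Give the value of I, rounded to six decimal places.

0.061558

Checks pass: Σm=0; 8 even; l₃=4∈[2,4].
(2·3+1)(2·1+1)(2·4+1) = 189
Δ: 0! 6! 2! / 9! → 1/252
sum: t=0:+1/36 = 1/36
3j²(3 1 4; 0 0 0) = Δ·Π!·Σ² = 4/63  (sign +1)
sum: t=0:+1/1440 = 1/1440
3j²(3 1 4; 3 -1 -2) = Δ·Π!·Σ² = 1/252  (sign +1)
combine: 4πI² = 189·4/63·1/252 = 1/21
take √, sign +1: I = 0.06155813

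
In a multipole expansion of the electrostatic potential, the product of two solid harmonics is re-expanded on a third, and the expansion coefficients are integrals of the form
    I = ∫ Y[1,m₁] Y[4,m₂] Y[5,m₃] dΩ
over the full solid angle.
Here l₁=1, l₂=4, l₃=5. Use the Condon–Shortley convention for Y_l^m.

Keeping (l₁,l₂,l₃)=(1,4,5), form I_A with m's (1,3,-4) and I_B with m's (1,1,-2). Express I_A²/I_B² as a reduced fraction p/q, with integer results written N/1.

12/7

Same 1,4,5: normalisation and zero-m 3j drop out of the ratio.
A: Δ: 0! 2! 8! / 11! → 1/495; sum: t=0:+1/10080 = 1/10080; 3j²(1 4 5; 1 3 -4) = Δ·Π!·Σ² = 4/55  (sign -1)
B: Δ: 0! 2! 8! / 11! → 1/495; sum: t=0:+1/1440 = 1/1440; 3j²(1 4 5; 1 1 -2) = Δ·Π!·Σ² = 7/165  (sign -1)
I_A²/I_B² = (4/55)/(7/165) = 12/7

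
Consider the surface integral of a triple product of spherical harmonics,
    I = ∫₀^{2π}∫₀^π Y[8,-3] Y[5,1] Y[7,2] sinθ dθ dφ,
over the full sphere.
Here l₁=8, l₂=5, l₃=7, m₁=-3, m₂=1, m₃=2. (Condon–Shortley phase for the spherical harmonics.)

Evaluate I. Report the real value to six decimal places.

m-sum 0 ✓  L=20 even ✓  3≤7≤13 ✓
Π(2lᵢ+1) = 17×11×15 = 2805
triangle coeff Δ(8,5,7) = 1/814773960
Σ_t [1,5]: t=1:−1/87091200 t=2:+1/4976640 t=3:−1/2073600 t=4:+1/4976640 t=5:−1/87091200 = -1/9676800
(3j)²=360/46189 [(8 5 7; 0 0 0)], sign=+1
Σ_t [2,6]: t=2:+1/418037760 t=3:−1/17418240 t=4:+1/5806080 t=5:−1/12441600 t=6:+1/248832000 = 61/1492992000
(3j)²=3721/503880 [(8 5 7; -3 1 2)], sign=-1
⇒ 4πI² = 167445/1037153
I = (-1)√(167445/1037153/(4π)) = -0.11334693

-0.113347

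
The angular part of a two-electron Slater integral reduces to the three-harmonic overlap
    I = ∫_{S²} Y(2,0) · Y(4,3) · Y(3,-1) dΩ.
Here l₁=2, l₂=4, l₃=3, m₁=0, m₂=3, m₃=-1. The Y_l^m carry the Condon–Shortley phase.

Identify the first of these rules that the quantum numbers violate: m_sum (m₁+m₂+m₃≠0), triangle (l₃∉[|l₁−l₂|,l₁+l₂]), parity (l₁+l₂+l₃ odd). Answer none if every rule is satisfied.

m₁+m₂+m₃ = 0 + 3 − 1 = 2  ✗
triangle: |2−4|=2 ≤ l₃=3 ≤ 2+4=6
parity: l₁+l₂+l₃ = 9 is odd

m_sum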